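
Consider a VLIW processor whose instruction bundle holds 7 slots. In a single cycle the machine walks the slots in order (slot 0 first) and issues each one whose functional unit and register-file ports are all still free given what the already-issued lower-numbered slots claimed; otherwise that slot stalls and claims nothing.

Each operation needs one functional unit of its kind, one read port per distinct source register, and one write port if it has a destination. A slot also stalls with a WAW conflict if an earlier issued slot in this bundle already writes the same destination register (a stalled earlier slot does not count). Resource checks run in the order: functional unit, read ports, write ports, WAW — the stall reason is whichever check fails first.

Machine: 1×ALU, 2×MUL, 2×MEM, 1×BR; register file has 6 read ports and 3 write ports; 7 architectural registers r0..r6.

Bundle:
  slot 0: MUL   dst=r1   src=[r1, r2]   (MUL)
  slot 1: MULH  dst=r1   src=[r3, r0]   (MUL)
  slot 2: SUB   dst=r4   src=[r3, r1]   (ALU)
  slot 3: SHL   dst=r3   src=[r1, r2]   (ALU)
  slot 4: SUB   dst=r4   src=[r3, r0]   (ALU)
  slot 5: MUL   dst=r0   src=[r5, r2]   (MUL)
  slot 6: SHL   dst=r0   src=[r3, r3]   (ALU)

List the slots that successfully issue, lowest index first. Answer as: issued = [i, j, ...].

#0 MUL src=r1,r2 dispatched  <A:1 Mu:1 Ld:2 B:1 rd:4 wr:2>
#1 MUL src=r3,r0 held:WAW  <A:1 Mu:1 Ld:2 B:1 rd:4 wr:2>
#2 ALU src=r3,r1 dispatched  <A:0 Mu:1 Ld:2 B:1 rd:2 wr:1>
#3 ALU src=r1,r2 held:FU  <A:0 Mu:1 Ld:2 B:1 rd:2 wr:1>
#4 ALU src=r3,r0 held:FU  <A:0 Mu:1 Ld:2 B:1 rd:2 wr:1>
#5 MUL src=r5,r2 dispatched  <A:0 Mu:0 Ld:2 B:1 rd:0 wr:0>
#6 ALU src=r3,r3 held:FU  <A:0 Mu:0 Ld:2 B:1 rd:0 wr:0>

issued = [0, 2, 5]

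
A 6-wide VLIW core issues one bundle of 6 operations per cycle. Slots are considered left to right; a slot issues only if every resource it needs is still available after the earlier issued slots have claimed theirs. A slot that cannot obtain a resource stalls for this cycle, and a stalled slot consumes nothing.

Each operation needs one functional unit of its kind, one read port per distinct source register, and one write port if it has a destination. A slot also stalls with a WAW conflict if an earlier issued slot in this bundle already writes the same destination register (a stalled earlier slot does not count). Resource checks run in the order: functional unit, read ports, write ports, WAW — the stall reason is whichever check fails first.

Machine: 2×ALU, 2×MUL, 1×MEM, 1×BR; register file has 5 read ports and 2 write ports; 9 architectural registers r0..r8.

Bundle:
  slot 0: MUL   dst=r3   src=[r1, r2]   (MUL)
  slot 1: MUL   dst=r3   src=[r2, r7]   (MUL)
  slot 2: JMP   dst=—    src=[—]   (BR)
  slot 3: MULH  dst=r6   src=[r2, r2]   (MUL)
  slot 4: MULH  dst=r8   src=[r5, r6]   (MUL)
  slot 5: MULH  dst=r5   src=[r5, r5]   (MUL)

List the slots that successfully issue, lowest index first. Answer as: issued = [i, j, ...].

issued = [0, 2, 3]

slot 0 (MUL): ISSUE — free A2,Mu1,Ld1,B1 rp3 wp1
slot 1 (MUL): stall WAW — free A2,Mu1,Ld1,B1 rp3 wp1
slot 2 (BR): ISSUE — free A2,Mu1,Ld1,B0 rp3 wp1
slot 3 (MUL): ISSUE — free A2,Mu0,Ld1,B0 rp2 wp0
slot 4 (MUL): stall FU — free A2,Mu0,Ld1,B0 rp2 wp0
slot 5 (MUL): stall FU — free A2,Mu0,Ld1,B0 rp2 wp0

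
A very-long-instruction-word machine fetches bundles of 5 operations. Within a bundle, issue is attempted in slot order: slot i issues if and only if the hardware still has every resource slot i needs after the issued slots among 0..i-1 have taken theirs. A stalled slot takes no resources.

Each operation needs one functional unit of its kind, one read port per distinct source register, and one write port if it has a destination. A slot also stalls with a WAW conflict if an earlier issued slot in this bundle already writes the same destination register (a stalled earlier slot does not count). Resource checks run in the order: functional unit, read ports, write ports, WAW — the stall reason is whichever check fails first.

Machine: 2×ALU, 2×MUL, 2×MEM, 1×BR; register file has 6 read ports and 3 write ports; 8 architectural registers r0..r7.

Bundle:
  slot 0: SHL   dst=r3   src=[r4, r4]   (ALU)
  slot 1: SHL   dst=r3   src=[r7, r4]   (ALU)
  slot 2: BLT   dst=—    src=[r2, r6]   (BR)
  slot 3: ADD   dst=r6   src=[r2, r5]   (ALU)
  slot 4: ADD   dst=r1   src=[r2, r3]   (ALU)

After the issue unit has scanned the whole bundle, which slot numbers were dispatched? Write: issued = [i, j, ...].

slot 0 (ALU): ISSUE — free A1,Mu2,Ld2,B1 rp5 wp2
slot 1 (ALU): stall WAW — free A1,Mu2,Ld2,B1 rp5 wp2
slot 2 (BR): ISSUE — free A1,Mu2,Ld2,B0 rp3 wp2
slot 3 (ALU): ISSUE — free A0,Mu2,Ld2,B0 rp1 wp1
slot 4 (ALU): stall FU — free A0,Mu2,Ld2,B0 rp1 wp1

issued = [0, 2, 3]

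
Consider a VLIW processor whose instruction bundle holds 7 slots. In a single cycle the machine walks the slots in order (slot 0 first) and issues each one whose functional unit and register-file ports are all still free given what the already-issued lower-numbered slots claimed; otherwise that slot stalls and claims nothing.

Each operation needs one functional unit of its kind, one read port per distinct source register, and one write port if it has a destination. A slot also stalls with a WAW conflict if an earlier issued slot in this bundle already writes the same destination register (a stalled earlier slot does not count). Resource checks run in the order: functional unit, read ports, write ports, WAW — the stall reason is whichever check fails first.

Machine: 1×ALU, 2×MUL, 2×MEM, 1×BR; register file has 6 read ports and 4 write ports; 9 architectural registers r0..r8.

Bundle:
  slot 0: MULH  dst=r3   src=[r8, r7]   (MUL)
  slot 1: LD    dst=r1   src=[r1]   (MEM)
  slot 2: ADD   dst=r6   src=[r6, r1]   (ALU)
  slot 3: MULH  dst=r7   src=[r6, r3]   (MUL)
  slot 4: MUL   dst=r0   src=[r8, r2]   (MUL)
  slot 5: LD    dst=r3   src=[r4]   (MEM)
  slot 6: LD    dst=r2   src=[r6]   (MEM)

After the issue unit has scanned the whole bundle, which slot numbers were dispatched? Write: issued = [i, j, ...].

issued = [0, 1, 2, 6]

#0 MUL src=r8,r7 dispatched  <A:1 Mu:1 Ld:2 B:1 rd:4 wr:3>
#1 MEM src=r1 dispatched  <A:1 Mu:1 Ld:1 B:1 rd:3 wr:2>
#2 ALU src=r6,r1 dispatched  <A:0 Mu:1 Ld:1 B:1 rd:1 wr:1>
#3 MUL src=r6,r3 held:RD_PORT  <A:0 Mu:1 Ld:1 B:1 rd:1 wr:1>
#4 MUL src=r8,r2 held:RD_PORT  <A:0 Mu:1 Ld:1 B:1 rd:1 wr:1>
#5 MEM src=r4 held:WAW  <A:0 Mu:1 Ld:1 B:1 rd:1 wr:1>
#6 MEM src=r6 dispatched  <A:0 Mu:1 Ld:0 B:1 rd:0 wr:0>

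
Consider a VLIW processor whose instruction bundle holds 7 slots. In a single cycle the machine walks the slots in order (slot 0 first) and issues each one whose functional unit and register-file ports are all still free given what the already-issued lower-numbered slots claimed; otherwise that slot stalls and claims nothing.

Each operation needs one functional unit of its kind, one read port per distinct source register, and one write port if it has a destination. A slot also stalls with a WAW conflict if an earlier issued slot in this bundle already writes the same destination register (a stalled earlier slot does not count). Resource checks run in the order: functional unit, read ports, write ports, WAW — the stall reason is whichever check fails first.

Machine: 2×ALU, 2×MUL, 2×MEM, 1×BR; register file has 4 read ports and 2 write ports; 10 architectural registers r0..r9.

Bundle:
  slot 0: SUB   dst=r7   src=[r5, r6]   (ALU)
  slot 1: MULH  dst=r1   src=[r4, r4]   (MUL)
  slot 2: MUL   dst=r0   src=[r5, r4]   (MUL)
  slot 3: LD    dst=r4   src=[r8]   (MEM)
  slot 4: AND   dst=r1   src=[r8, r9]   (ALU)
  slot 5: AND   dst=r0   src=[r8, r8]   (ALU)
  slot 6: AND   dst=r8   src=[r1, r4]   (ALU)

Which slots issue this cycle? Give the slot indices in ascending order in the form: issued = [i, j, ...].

  0. ALU→r7 ⇒ go  {1A/2Mu/2Ld/1B | 2r 1w}
  1. MUL→r1 ⇒ go  {1A/1Mu/2Ld/1B | 1r 0w}
  2. MUL→r0 ⇒ no(RD_PORT)  {1A/1Mu/2Ld/1B | 1r 0w}
  3. MEM→r4 ⇒ no(WR_PORT)  {1A/1Mu/2Ld/1B | 1r 0w}
  4. ALU→r1 ⇒ no(RD_PORT)  {1A/1Mu/2Ld/1B | 1r 0w}
  5. ALU→r0 ⇒ no(WR_PORT)  {1A/1Mu/2Ld/1B | 1r 0w}
  6. ALU→r8 ⇒ no(RD_PORT)  {1A/1Mu/2Ld/1B | 1r 0w}

issued = [0, 1]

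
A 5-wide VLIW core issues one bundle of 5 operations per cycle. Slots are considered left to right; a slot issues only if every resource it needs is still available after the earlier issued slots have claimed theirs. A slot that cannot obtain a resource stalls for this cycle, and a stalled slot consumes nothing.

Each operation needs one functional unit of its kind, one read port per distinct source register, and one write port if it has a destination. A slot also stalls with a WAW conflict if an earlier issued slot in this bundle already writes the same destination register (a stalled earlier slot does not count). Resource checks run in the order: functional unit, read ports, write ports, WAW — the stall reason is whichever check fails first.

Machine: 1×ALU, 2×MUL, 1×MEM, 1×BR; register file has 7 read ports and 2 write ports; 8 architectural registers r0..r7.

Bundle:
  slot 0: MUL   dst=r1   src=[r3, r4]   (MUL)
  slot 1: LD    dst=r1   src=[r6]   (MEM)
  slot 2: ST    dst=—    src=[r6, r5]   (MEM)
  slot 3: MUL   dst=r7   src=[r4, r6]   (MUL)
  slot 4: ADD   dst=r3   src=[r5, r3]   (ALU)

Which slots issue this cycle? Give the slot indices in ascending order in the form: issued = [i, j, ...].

[0] MUL needs rd=2 wr=1: ok; after: ALU=1 MUL=1 MEM=1 BR=1, R=5, W=1
[1] MEM needs rd=1 wr=1: WAW; after: ALU=1 MUL=1 MEM=1 BR=1, R=5, W=1
[2] MEM needs rd=2 wr=0: ok; after: ALU=1 MUL=1 MEM=0 BR=1, R=3, W=1
[3] MUL needs rd=2 wr=1: ok; after: ALU=1 MUL=0 MEM=0 BR=1, R=1, W=0
[4] ALU needs rd=2 wr=1: RD_PORT; after: ALU=1 MUL=0 MEM=0 BR=1, R=1, W=0

issued = [0, 2, 3]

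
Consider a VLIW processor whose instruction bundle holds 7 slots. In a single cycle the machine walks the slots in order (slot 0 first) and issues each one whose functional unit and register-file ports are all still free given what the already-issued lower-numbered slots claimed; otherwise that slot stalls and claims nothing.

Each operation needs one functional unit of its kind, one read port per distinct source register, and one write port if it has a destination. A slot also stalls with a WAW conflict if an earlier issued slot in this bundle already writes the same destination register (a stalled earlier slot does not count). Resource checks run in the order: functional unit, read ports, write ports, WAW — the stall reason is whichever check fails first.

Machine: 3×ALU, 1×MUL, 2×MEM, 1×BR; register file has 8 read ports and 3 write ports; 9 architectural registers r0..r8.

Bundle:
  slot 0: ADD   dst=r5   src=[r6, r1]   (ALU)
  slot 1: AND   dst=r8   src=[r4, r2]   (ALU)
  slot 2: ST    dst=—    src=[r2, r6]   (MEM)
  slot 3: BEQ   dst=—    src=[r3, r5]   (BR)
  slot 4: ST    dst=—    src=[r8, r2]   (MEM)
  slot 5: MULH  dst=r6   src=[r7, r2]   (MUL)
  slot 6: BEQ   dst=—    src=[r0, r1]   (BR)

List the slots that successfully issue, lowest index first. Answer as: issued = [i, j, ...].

issued = [0, 1, 2, 3]

(0) want 1×ALU +2rd +1wr — yes → AL2|MU1|ME2|BR1|rd6|wr2
(1) want 1×ALU +2rd +1wr — yes → AL1|MU1|ME2|BR1|rd4|wr1
(2) want 1×MEM +2rd +0wr — yes → AL1|MU1|ME1|BR1|rd2|wr1
(3) want 1×BR +2rd +0wr — yes → AL1|MU1|ME1|BR0|rd0|wr1
(4) want 1×MEM +2rd +0wr — RD_PORT → AL1|MU1|ME1|BR0|rd0|wr1
(5) want 1×MUL +2rd +1wr — RD_PORT → AL1|MU1|ME1|BR0|rd0|wr1
(6) want 1×BR +2rd +0wr — FU → AL1|MU1|ME1|BR0|rd0|wr1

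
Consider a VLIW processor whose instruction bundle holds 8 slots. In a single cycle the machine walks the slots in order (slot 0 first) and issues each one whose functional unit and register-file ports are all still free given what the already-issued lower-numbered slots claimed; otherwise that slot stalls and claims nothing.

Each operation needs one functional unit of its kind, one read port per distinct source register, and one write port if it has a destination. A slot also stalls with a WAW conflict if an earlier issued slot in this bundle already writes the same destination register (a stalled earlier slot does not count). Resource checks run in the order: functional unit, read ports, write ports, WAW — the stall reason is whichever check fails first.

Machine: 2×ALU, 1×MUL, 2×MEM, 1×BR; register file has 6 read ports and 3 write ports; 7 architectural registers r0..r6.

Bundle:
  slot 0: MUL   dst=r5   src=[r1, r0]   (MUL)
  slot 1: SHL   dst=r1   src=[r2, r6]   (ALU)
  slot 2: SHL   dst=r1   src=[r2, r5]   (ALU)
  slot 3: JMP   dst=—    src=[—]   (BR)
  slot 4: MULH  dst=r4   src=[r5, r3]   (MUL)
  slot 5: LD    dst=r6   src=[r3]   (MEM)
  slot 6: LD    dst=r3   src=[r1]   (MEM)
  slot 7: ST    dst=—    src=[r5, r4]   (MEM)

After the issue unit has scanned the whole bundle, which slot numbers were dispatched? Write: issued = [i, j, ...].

issued = [0, 1, 3, 5]

(0) want 1×MUL +2rd +1wr — yes → AL2|MU0|ME2|BR1|rd4|wr2
(1) want 1×ALU +2rd +1wr — yes → AL1|MU0|ME2|BR1|rd2|wr1
(2) want 1×ALU +2rd +1wr — WAW → AL1|MU0|ME2|BR1|rd2|wr1
(3) want 1×BR +0rd +0wr — yes → AL1|MU0|ME2|BR0|rd2|wr1
(4) want 1×MUL +2rd +1wr — FU → AL1|MU0|ME2|BR0|rd2|wr1
(5) want 1×MEM +1rd +1wr — yes → AL1|MU0|ME1|BR0|rd1|wr0
(6) want 1×MEM +1rd +1wr — WR_PORT → AL1|MU0|ME1|BR0|rd1|wr0
(7) want 1×MEM +2rd +0wr — RD_PORT → AL1|MU0|ME1|BR0|rd1|wr0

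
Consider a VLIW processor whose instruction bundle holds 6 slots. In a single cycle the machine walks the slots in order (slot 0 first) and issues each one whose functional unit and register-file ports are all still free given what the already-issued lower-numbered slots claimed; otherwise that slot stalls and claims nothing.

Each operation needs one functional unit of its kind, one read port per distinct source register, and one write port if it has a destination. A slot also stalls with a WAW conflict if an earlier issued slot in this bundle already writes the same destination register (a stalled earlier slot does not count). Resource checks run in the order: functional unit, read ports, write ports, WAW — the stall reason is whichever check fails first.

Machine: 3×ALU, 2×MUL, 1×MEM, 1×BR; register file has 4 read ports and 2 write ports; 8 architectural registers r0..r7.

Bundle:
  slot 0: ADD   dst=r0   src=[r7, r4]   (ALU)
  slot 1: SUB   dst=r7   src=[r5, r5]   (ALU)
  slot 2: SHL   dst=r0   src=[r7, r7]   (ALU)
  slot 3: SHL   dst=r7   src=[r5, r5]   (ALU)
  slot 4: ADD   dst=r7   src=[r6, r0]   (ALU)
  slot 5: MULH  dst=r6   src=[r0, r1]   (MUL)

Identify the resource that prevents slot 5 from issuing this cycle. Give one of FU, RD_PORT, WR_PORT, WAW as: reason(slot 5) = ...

reason(slot 5) = RD_PORT

(0) want 1×ALU +2rd +1wr — yes → AL2|MU2|ME1|BR1|rd2|wr1
(1) want 1×ALU +1rd +1wr — yes → AL1|MU2|ME1|BR1|rd1|wr0
(2) want 1×ALU +1rd +1wr — WR_PORT → AL1|MU2|ME1|BR1|rd1|wr0
(3) want 1×ALU +1rd +1wr — WR_PORT → AL1|MU2|ME1|BR1|rd1|wr0
(4) want 1×ALU +2rd +1wr — RD_PORT → AL1|MU2|ME1|BR1|rd1|wr0
(5) want 1×MUL +2rd +1wr — RD_PORT → AL1|MU2|ME1|BR1|rd1|wr0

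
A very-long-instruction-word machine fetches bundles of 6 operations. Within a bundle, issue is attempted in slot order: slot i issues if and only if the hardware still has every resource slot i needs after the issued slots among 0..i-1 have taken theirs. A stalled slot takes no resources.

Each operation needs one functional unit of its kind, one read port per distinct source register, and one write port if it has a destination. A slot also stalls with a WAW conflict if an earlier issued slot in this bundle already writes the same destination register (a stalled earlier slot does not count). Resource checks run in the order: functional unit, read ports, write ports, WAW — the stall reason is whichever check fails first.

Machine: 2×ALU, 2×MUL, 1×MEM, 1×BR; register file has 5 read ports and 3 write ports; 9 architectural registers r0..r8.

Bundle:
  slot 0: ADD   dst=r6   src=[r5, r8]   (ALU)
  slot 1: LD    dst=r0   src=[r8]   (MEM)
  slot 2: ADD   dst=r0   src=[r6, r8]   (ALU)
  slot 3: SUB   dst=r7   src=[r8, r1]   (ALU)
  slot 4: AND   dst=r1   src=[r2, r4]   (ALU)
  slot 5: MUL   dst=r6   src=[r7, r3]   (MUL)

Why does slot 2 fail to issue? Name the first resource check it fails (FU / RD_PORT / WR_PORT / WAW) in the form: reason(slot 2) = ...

[0] ALU needs rd=2 wr=1: ok; after: ALU=1 MUL=2 MEM=1 BR=1, R=3, W=2
[1] MEM needs rd=1 wr=1: ok; after: ALU=1 MUL=2 MEM=0 BR=1, R=2, W=1
[2] ALU needs rd=2 wr=1: WAW; after: ALU=1 MUL=2 MEM=0 BR=1, R=2, W=1
[3] ALU needs rd=2 wr=1: ok; after: ALU=0 MUL=2 MEM=0 BR=1, R=0, W=0
[4] ALU needs rd=2 wr=1: FU; after: ALU=0 MUL=2 MEM=0 BR=1, R=0, W=0
[5] MUL needs rd=2 wr=1: RD_PORT; after: ALU=0 MUL=2 MEM=0 BR=1, R=0, W=0

reason(slot 2) = WAW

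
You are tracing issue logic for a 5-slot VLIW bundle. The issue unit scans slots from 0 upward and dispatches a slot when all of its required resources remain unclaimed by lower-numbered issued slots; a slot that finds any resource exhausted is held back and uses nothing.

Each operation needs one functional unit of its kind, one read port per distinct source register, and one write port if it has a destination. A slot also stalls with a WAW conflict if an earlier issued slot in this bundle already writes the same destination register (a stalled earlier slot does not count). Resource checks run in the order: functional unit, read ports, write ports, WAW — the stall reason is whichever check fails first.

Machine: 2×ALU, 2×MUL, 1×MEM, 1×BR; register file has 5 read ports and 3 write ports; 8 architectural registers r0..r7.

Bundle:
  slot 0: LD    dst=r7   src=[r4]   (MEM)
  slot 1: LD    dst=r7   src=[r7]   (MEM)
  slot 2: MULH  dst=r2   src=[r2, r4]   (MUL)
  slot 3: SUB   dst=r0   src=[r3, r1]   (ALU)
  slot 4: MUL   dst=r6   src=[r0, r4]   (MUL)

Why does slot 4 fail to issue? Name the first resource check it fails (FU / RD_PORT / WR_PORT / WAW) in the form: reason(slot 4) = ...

[0] MEM needs rd=1 wr=1: ok; after: ALU=2 MUL=2 MEM=0 BR=1, R=4, W=2
[1] MEM needs rd=1 wr=1: FU; after: ALU=2 MUL=2 MEM=0 BR=1, R=4, W=2
[2] MUL needs rd=2 wr=1: ok; after: ALU=2 MUL=1 MEM=0 BR=1, R=2, W=1
[3] ALU needs rd=2 wr=1: ok; after: ALU=1 MUL=1 MEM=0 BR=1, R=0, W=0
[4] MUL needs rd=2 wr=1: RD_PORT; after: ALU=1 MUL=1 MEM=0 BR=1, R=0, W=0

reason(slot 4) = RD_PORT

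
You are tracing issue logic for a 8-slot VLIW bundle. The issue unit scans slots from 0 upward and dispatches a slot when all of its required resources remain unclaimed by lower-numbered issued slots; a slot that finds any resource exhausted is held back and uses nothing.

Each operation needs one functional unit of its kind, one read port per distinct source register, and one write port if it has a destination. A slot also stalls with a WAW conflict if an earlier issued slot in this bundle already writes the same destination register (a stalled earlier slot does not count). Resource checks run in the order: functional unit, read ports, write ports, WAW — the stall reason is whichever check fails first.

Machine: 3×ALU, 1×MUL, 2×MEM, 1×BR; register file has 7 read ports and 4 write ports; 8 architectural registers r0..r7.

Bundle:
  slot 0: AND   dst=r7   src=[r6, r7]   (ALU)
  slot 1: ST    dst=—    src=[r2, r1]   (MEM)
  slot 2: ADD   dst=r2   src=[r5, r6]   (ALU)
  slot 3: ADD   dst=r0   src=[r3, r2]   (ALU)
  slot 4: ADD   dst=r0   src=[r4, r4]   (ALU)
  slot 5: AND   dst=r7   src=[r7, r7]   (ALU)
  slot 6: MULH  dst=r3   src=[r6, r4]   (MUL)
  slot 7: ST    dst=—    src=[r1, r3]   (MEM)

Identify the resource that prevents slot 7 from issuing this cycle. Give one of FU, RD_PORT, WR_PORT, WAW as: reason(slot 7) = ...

(0) want 1×ALU +2rd +1wr — yes → AL2|MU1|ME2|BR1|rd5|wr3
(1) want 1×MEM +2rd +0wr — yes → AL2|MU1|ME1|BR1|rd3|wr3
(2) want 1×ALU +2rd +1wr — yes → AL1|MU1|ME1|BR1|rd1|wr2
(3) want 1×ALU +2rd +1wr — RD_PORT → AL1|MU1|ME1|BR1|rd1|wr2
(4) want 1×ALU +1rd +1wr — yes → AL0|MU1|ME1|BR1|rd0|wr1
(5) want 1×ALU +1rd +1wr — FU → AL0|MU1|ME1|BR1|rd0|wr1
(6) want 1×MUL +2rd +1wr — RD_PORT → AL0|MU1|ME1|BR1|rd0|wr1
(7) want 1×MEM +2rd +0wr — RD_PORT → AL0|MU1|ME1|BR1|rd0|wr1

reason(slot 7) = RD_PORT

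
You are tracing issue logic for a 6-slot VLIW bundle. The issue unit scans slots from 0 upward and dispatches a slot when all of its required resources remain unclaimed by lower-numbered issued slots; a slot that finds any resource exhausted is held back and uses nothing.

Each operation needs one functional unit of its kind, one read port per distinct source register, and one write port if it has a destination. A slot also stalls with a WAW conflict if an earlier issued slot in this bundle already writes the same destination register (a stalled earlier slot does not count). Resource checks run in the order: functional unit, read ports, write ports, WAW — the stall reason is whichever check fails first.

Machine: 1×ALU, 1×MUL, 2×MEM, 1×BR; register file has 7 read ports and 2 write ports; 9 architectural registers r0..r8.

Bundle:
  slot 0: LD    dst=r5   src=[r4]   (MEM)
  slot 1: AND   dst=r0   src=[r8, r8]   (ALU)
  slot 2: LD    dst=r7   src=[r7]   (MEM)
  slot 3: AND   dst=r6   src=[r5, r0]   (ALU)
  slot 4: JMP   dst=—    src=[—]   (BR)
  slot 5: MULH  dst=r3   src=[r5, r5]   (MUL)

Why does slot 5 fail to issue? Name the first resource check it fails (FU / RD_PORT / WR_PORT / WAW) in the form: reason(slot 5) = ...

[0] MEM needs rd=1 wr=1: ok; after: ALU=1 MUL=1 MEM=1 BR=1, R=6, W=1
[1] ALU needs rd=1 wr=1: ok; after: ALU=0 MUL=1 MEM=1 BR=1, R=5, W=0
[2] MEM needs rd=1 wr=1: WR_PORT; after: ALU=0 MUL=1 MEM=1 BR=1, R=5, W=0
[3] ALU needs rd=2 wr=1: FU; after: ALU=0 MUL=1 MEM=1 BR=1, R=5, W=0
[4] BR needs rd=0 wr=0: ok; after: ALU=0 MUL=1 MEM=1 BR=0, R=5, W=0
[5] MUL needs rd=1 wr=1: WR_PORT; after: ALU=0 MUL=1 MEM=1 BR=0, R=5, W=0

reason(slot 5) = WR_PORT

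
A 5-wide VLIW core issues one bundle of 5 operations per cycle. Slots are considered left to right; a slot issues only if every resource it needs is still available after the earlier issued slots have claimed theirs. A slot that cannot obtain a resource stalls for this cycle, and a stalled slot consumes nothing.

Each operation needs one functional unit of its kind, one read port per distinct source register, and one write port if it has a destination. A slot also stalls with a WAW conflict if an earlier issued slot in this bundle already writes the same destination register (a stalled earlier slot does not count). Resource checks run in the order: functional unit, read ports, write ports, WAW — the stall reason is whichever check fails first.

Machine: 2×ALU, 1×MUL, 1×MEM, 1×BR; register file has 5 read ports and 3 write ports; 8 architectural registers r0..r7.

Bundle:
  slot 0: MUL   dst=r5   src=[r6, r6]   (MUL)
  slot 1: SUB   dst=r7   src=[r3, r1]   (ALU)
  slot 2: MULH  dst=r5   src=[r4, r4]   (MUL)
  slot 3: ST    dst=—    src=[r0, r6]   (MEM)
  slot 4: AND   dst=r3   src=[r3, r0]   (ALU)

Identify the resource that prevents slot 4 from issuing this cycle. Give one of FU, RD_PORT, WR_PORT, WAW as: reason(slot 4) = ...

  0. MUL→r5 ⇒ go  {2A/0Mu/1Ld/1B | 4r 2w}
  1. ALU→r7 ⇒ go  {1A/0Mu/1Ld/1B | 2r 1w}
  2. MUL→r5 ⇒ no(FU)  {1A/0Mu/1Ld/1B | 2r 1w}
  3. MEM ⇒ go  {1A/0Mu/0Ld/1B | 0r 1w}
  4. ALU→r3 ⇒ no(RD_PORT)  {1A/0Mu/0Ld/1B | 0r 1w}

reason(slot 4) = RD_PORT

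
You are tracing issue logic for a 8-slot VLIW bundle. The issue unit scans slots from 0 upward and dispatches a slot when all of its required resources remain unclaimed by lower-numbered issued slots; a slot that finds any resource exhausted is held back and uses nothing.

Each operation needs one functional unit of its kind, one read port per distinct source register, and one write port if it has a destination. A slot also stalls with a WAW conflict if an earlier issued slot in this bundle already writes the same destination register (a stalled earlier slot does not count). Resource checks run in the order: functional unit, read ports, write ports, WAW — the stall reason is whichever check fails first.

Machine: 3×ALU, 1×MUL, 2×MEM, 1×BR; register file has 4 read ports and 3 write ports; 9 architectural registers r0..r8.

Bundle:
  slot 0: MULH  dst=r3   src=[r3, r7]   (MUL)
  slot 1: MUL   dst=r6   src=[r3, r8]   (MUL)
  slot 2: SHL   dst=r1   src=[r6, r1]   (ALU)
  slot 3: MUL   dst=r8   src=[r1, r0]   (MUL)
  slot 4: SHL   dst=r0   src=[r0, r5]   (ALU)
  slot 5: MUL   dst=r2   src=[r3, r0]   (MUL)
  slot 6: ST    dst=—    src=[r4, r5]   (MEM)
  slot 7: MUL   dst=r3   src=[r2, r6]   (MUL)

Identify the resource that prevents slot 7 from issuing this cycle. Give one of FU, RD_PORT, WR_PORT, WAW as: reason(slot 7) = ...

[0] MUL needs rd=2 wr=1: ok; after: ALU=3 MUL=0 MEM=2 BR=1, R=2, W=2
[1] MUL needs rd=2 wr=1: FU; after: ALU=3 MUL=0 MEM=2 BR=1, R=2, W=2
[2] ALU needs rd=2 wr=1: ok; after: ALU=2 MUL=0 MEM=2 BR=1, R=0, W=1
[3] MUL needs rd=2 wr=1: FU; after: ALU=2 MUL=0 MEM=2 BR=1, R=0, W=1
[4] ALU needs rd=2 wr=1: RD_PORT; after: ALU=2 MUL=0 MEM=2 BR=1, R=0, W=1
[5] MUL needs rd=2 wr=1: FU; after: ALU=2 MUL=0 MEM=2 BR=1, R=0, W=1
[6] MEM needs rd=2 wr=0: RD_PORT; after: ALU=2 MUL=0 MEM=2 BR=1, R=0, W=1
[7] MUL needs rd=2 wr=1: FU; after: ALU=2 MUL=0 MEM=2 BR=1, R=0, W=1

reason(slot 7) = FU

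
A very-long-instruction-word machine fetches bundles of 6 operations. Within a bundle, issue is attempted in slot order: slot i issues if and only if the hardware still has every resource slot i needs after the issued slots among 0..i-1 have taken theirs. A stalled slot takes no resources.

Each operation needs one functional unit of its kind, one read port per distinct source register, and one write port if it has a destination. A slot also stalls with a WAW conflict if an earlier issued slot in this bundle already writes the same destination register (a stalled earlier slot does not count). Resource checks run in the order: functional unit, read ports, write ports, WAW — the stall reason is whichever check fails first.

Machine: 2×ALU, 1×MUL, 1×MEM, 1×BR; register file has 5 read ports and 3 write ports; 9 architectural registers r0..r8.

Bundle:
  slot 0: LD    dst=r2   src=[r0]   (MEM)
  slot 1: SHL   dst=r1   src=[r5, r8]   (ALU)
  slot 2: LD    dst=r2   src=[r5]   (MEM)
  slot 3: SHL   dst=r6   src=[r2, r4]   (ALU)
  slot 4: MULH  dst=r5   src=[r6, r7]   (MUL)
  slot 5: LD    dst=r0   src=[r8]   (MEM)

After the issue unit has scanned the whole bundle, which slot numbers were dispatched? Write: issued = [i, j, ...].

  0. MEM→r2 ⇒ go  {2A/1Mu/0Ld/1B | 4r 2w}
  1. ALU→r1 ⇒ go  {1A/1Mu/0Ld/1B | 2r 1w}
  2. MEM→r2 ⇒ no(FU)  {1A/1Mu/0Ld/1B | 2r 1w}
  3. ALU→r6 ⇒ go  {0A/1Mu/0Ld/1B | 0r 0w}
  4. MUL→r5 ⇒ no(RD_PORT)  {0A/1Mu/0Ld/1B | 0r 0w}
  5. MEM→r0 ⇒ no(FU)  {0A/1Mu/0Ld/1B | 0r 0w}

issued = [0, 1, 3]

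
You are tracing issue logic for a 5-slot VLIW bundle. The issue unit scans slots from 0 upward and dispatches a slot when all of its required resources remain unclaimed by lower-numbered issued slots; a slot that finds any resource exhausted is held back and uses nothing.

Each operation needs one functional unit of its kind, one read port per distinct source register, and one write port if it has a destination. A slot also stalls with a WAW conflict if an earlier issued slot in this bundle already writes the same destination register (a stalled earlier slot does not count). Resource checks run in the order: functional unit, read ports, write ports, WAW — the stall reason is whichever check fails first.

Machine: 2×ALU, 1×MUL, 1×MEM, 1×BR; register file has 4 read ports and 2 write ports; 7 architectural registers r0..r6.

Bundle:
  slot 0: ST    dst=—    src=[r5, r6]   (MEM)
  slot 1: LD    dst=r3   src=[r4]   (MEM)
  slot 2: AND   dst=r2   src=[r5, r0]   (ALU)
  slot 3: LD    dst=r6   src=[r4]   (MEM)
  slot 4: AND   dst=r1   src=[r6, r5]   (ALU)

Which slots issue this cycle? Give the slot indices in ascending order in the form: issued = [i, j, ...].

issued = [0, 2]

[0] MEM needs rd=2 wr=0: ok; after: ALU=2 MUL=1 MEM=0 BR=1, R=2, W=2
[1] MEM needs rd=1 wr=1: FU; after: ALU=2 MUL=1 MEM=0 BR=1, R=2, W=2
[2] ALU needs rd=2 wr=1: ok; after: ALU=1 MUL=1 MEM=0 BR=1, R=0, W=1
[3] MEM needs rd=1 wr=1: FU; after: ALU=1 MUL=1 MEM=0 BR=1, R=0, W=1
[4] ALU needs rd=2 wr=1: RD_PORT; after: ALU=1 MUL=1 MEM=0 BR=1, R=0, W=1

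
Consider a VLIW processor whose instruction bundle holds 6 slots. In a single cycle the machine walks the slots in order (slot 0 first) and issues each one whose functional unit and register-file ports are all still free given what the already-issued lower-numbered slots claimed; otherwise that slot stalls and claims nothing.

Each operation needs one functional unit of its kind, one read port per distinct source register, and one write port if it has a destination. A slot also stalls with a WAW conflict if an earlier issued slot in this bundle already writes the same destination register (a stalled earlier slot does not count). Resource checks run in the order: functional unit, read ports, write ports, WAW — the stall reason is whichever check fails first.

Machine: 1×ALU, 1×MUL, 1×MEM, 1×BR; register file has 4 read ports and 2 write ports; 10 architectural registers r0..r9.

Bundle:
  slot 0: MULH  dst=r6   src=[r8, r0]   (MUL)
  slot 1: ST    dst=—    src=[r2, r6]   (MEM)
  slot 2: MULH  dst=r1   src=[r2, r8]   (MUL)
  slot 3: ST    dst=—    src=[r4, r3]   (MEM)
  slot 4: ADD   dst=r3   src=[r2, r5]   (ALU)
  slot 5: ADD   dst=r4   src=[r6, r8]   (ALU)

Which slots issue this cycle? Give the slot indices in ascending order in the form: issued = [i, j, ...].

#0 MUL src=r8,r0 dispatched  <A:1 Mu:0 Ld:1 B:1 rd:2 wr:1>
#1 MEM src=r2,r6 dispatched  <A:1 Mu:0 Ld:0 B:1 rd:0 wr:1>
#2 MUL src=r2,r8 held:FU  <A:1 Mu:0 Ld:0 B:1 rd:0 wr:1>
#3 MEM src=r4,r3 held:FU  <A:1 Mu:0 Ld:0 B:1 rd:0 wr:1>
#4 ALU src=r2,r5 held:RD_PORT  <A:1 Mu:0 Ld:0 B:1 rd:0 wr:1>
#5 ALU src=r6,r8 held:RD_PORT  <A:1 Mu:0 Ld:0 B:1 rd:0 wr:1>

issued = [0, 1]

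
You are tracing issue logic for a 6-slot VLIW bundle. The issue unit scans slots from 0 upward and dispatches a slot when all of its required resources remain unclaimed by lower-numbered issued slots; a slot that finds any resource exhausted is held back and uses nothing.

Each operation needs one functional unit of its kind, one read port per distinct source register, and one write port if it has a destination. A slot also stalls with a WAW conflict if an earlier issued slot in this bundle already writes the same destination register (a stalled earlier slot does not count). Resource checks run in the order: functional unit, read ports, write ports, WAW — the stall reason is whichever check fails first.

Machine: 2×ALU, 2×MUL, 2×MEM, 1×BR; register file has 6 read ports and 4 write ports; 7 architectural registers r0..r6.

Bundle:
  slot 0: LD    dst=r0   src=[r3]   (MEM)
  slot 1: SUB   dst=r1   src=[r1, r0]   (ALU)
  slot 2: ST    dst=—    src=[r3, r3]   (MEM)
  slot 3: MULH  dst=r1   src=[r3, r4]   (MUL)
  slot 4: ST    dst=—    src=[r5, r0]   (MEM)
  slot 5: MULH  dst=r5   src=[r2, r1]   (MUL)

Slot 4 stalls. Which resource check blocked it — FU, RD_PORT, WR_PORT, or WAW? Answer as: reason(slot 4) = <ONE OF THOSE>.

reason(slot 4) = FU

#0 MEM src=r3 dispatched  <A:2 Mu:2 Ld:1 B:1 rd:5 wr:3>
#1 ALU src=r1,r0 dispatched  <A:1 Mu:2 Ld:1 B:1 rd:3 wr:2>
#2 MEM src=r3,r3 dispatched  <A:1 Mu:2 Ld:0 B:1 rd:2 wr:2>
#3 MUL src=r3,r4 held:WAW  <A:1 Mu:2 Ld:0 B:1 rd:2 wr:2>
#4 MEM src=r5,r0 held:FU  <A:1 Mu:2 Ld:0 B:1 rd:2 wr:2>
#5 MUL src=r2,r1 dispatched  <A:1 Mu:1 Ld:0 B:1 rd:0 wr:1>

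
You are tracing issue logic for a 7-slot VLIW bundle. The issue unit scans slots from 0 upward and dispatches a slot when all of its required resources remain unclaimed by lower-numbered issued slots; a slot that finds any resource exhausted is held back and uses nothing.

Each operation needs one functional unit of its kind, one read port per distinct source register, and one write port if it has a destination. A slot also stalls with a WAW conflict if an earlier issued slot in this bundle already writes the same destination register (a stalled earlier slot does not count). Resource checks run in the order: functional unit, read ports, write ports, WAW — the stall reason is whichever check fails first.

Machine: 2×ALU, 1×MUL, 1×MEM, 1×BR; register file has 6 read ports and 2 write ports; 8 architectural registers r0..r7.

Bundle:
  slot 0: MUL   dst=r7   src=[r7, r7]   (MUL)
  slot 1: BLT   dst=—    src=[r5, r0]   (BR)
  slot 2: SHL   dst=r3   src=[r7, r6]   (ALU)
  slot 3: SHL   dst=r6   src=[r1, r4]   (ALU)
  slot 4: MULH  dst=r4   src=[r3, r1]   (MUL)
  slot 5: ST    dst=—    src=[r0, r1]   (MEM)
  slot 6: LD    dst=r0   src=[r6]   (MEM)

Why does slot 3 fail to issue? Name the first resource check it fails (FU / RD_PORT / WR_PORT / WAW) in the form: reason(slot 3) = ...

slot 0 (MUL): ISSUE — free A2,Mu0,Ld1,B1 rp5 wp1
slot 1 (BR): ISSUE — free A2,Mu0,Ld1,B0 rp3 wp1
slot 2 (ALU): ISSUE — free A1,Mu0,Ld1,B0 rp1 wp0
slot 3 (ALU): stall RD_PORT — free A1,Mu0,Ld1,B0 rp1 wp0
slot 4 (MUL): stall FU — free A1,Mu0,Ld1,B0 rp1 wp0
slot 5 (MEM): stall RD_PORT — free A1,Mu0,Ld1,B0 rp1 wp0
slot 6 (MEM): stall WR_PORT — free A1,Mu0,Ld1,B0 rp1 wp0

reason(slot 3) = RD_PORT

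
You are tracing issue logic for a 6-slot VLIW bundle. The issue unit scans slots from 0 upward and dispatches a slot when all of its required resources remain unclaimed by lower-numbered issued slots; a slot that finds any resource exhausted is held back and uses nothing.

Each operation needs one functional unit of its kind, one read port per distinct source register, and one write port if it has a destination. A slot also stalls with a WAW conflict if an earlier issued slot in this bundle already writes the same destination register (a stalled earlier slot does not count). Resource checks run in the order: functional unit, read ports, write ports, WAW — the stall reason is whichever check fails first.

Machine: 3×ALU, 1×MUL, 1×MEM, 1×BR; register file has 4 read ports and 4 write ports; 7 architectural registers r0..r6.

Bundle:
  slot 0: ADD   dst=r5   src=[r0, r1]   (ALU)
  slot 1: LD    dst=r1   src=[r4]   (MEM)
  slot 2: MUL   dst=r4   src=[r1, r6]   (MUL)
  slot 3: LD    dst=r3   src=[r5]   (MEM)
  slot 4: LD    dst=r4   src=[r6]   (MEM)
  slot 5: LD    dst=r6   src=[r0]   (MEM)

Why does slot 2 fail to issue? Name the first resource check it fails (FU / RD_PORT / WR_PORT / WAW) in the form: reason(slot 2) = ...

reason(slot 2) = RD_PORT

#0 ALU src=r0,r1 dispatched  <A:2 Mu:1 Ld:1 B:1 rd:2 wr:3>
#1 MEM src=r4 dispatched  <A:2 Mu:1 Ld:0 B:1 rd:1 wr:2>
#2 MUL src=r1,r6 held:RD_PORT  <A:2 Mu:1 Ld:0 B:1 rd:1 wr:2>
#3 MEM src=r5 held:FU  <A:2 Mu:1 Ld:0 B:1 rd:1 wr:2>
#4 MEM src=r6 held:FU  <A:2 Mu:1 Ld:0 B:1 rd:1 wr:2>
#5 MEM src=r0 held:FU  <A:2 Mu:1 Ld:0 B:1 rd:1 wr:2>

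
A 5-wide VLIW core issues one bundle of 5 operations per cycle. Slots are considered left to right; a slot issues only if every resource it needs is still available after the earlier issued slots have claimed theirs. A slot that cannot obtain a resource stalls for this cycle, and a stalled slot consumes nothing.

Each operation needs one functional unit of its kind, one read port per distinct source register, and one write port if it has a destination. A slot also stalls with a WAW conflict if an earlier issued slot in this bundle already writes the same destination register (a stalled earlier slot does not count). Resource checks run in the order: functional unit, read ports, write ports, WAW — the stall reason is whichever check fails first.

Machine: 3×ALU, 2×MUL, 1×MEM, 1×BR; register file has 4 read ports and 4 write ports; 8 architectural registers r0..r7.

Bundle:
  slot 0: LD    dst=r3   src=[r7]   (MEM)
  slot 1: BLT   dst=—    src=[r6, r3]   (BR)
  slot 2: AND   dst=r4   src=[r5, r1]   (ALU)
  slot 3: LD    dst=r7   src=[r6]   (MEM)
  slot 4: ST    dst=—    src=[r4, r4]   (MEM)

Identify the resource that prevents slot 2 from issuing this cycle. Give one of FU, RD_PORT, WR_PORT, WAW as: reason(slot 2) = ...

reason(slot 2) = RD_PORT

[0] MEM needs rd=1 wr=1: ok; after: ALU=3 MUL=2 MEM=0 BR=1, R=3, W=3
[1] BR needs rd=2 wr=0: ok; after: ALU=3 MUL=2 MEM=0 BR=0, R=1, W=3
[2] ALU needs rd=2 wr=1: RD_PORT; after: ALU=3 MUL=2 MEM=0 BR=0, R=1, W=3
[3] MEM needs rd=1 wr=1: FU; after: ALU=3 MUL=2 MEM=0 BR=0, R=1, W=3
[4] MEM needs rd=1 wr=0: FU; after: ALU=3 MUL=2 MEM=0 BR=0, R=1, W=3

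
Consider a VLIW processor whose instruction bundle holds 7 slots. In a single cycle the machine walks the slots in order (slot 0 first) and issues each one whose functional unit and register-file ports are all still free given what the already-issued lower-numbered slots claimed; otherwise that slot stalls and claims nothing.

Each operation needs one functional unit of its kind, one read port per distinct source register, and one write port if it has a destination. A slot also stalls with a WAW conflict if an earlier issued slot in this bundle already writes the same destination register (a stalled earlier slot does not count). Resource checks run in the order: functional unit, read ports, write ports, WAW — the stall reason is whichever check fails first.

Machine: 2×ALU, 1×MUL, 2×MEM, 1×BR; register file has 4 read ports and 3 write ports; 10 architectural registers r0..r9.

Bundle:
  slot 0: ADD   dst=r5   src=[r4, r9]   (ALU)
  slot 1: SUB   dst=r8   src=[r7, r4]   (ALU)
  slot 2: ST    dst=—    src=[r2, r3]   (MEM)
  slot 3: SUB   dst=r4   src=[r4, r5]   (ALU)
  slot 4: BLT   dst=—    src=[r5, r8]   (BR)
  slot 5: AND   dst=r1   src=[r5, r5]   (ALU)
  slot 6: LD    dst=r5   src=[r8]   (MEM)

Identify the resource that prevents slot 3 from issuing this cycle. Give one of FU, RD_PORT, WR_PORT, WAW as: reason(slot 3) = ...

reason(slot 3) = FU

#0 ALU src=r4,r9 dispatched  <A:1 Mu:1 Ld:2 B:1 rd:2 wr:2>
#1 ALU src=r7,r4 dispatched  <A:0 Mu:1 Ld:2 B:1 rd:0 wr:1>
#2 MEM src=r2,r3 held:RD_PORT  <A:0 Mu:1 Ld:2 B:1 rd:0 wr:1>
#3 ALU src=r4,r5 held:FU  <A:0 Mu:1 Ld:2 B:1 rd:0 wr:1>
#4 BR src=r5,r8 held:RD_PORT  <A:0 Mu:1 Ld:2 B:1 rd:0 wr:1>
#5 ALU src=r5,r5 held:FU  <A:0 Mu:1 Ld:2 B:1 rd:0 wr:1>
#6 MEM src=r8 held:RD_PORT  <A:0 Mu:1 Ld:2 B:1 rd:0 wr:1>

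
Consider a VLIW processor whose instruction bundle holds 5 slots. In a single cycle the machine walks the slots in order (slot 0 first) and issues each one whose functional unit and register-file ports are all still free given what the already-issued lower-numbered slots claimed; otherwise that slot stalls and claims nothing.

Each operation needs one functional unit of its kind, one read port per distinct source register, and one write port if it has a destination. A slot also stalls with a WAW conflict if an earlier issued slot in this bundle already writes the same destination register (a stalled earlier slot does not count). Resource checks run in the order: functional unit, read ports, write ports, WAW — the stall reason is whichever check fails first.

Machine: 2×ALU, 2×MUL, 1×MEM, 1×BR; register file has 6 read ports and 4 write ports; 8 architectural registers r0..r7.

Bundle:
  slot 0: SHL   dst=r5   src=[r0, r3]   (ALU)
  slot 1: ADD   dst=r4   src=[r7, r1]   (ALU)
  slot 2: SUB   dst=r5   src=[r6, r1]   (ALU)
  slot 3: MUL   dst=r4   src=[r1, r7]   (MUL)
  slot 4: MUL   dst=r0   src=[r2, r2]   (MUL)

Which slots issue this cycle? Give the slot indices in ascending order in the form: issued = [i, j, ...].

#0 ALU src=r0,r3 dispatched  <A:1 Mu:2 Ld:1 B:1 rd:4 wr:3>
#1 ALU src=r7,r1 dispatched  <A:0 Mu:2 Ld:1 B:1 rd:2 wr:2>
#2 ALU src=r6,r1 held:FU  <A:0 Mu:2 Ld:1 B:1 rd:2 wr:2>
#3 MUL src=r1,r7 held:WAW  <A:0 Mu:2 Ld:1 B:1 rd:2 wr:2>
#4 MUL src=r2,r2 dispatched  <A:0 Mu:1 Ld:1 B:1 rd:1 wr:1>

issued = [0, 1, 4]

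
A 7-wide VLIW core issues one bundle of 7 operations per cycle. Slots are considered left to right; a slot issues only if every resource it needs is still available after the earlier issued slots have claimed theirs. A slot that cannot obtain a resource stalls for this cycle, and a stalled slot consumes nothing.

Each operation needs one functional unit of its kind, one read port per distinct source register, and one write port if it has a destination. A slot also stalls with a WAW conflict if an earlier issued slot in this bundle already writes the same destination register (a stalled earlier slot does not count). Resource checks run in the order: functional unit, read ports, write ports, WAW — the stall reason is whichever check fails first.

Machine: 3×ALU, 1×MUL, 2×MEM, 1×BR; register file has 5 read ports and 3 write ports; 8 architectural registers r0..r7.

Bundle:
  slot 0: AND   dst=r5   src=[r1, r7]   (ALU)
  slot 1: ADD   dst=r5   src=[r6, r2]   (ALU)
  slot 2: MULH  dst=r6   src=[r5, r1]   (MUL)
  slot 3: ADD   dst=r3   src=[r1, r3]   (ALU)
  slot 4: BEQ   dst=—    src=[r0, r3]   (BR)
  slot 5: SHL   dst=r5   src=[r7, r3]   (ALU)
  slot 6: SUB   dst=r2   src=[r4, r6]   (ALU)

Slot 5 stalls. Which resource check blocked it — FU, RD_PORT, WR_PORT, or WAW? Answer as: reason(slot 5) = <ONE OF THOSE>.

reason(slot 5) = RD_PORT

  0. ALU→r5 ⇒ go  {2A/1Mu/2Ld/1B | 3r 2w}
  1. ALU→r5 ⇒ no(WAW)  {2A/1Mu/2Ld/1B | 3r 2w}
  2. MUL→r6 ⇒ go  {2A/0Mu/2Ld/1B | 1r 1w}
  3. ALU→r3 ⇒ no(RD_PORT)  {2A/0Mu/2Ld/1B | 1r 1w}
  4. BR ⇒ no(RD_PORT)  {2A/0Mu/2Ld/1B | 1r 1w}
  5. ALU→r5 ⇒ no(RD_PORT)  {2A/0Mu/2Ld/1B | 1r 1w}
  6. ALU→r2 ⇒ no(RD_PORT)  {2A/0Mu/2Ld/1B | 1r 1w}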